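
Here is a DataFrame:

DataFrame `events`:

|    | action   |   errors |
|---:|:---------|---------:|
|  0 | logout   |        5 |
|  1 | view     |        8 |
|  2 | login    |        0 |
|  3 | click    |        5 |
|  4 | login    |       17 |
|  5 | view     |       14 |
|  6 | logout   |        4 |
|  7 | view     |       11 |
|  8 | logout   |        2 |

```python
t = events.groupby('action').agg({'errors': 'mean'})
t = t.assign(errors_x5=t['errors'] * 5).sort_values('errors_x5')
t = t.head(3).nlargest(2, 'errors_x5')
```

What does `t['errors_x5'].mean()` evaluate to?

group by action, mean of errors:
           errors
action           
click    5.000000
login    8.500000
logout   3.666667
view    11.000000
add column errors_x5 = t['errors'] * 5:
           errors  errors_x5
action                      
click    5.000000  25.000000
login    8.500000  42.500000
logout   3.666667  18.333333
view    11.000000  55.000000
sort by errors_x5:
           errors  errors_x5
action                      
logout   3.666667  18.333333
click    5.000000  25.000000
login    8.500000  42.500000
view    11.000000  55.000000
take first 3 rows:
          errors  errors_x5
action                     
logout  3.666667  18.333333
click   5.000000  25.000000
login   8.500000  42.500000
take 2 rows with largest errors_x5:
        errors  errors_x5
action                   
login      8.5       42.5
click      5.0       25.0
The mean of column 'errors_x5' is 33.75.

33.75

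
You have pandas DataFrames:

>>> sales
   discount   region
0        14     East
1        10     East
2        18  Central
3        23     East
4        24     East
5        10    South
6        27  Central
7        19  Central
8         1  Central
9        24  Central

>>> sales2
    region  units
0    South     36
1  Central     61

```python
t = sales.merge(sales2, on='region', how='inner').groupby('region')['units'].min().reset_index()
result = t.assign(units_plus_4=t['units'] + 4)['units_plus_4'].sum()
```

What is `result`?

105

merge on 'region' (how='inner') → 6 rows:
   discount   region  units
0        18  Central     61
1        10    South     36
2        27  Central     61
3        19  Central     61
4         1  Central     61
5        24  Central     61
group by region, min of units:
region
Central    61
South      36
Name: units, dtype: int64
reset_index():
    region  units
0  Central     61
1    South     36
add column units_plus_4 = t['units'] + 4:
    region  units  units_plus_4
0  Central     61            65
1    South     36            40
Finally, sum of column 'units_plus_4' = 105.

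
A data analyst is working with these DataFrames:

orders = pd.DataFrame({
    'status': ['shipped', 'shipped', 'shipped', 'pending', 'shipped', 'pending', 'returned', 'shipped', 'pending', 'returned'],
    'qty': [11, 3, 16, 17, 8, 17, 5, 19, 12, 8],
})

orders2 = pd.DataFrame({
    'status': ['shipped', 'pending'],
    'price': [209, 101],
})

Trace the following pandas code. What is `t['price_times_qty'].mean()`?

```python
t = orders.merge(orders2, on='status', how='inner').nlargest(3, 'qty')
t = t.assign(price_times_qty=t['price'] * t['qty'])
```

merge on 'status' (how='inner') → 8 rows:
    status  qty  price
0  shipped   11    209
1  shipped    3    209
2  shipped   16    209
3  pending   17    101
4  shipped    8    209
5  pending   17    101
6  shipped   19    209
7  pending   12    101
take 3 rows with largest qty:
    status  qty  price
6  shipped   19    209
3  pending   17    101
5  pending   17    101
add column price_times_qty = t['price'] * t['qty']:
    status  qty  price  price_times_qty
6  shipped   19    209             3971
3  pending   17    101             1717
5  pending   17    101             1717

2468.33333333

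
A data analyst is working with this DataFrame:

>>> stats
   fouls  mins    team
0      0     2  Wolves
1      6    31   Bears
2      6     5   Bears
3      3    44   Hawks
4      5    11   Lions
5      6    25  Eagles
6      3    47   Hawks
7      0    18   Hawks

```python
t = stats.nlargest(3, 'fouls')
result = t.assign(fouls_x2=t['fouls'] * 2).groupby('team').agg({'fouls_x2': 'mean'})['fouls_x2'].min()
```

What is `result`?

12.0

take 3 rows with largest fouls:
   fouls  mins    team
1      6    31   Bears
2      6     5   Bears
5      6    25  Eagles
add column fouls_x2 = t['fouls'] * 2:
   fouls  mins    team  fouls_x2
1      6    31   Bears        12
2      6     5   Bears        12
5      6    25  Eagles        12
group by team, mean of fouls_x2:
        fouls_x2
team            
Bears       12.0
Eagles      12.0
So min() = 12.0.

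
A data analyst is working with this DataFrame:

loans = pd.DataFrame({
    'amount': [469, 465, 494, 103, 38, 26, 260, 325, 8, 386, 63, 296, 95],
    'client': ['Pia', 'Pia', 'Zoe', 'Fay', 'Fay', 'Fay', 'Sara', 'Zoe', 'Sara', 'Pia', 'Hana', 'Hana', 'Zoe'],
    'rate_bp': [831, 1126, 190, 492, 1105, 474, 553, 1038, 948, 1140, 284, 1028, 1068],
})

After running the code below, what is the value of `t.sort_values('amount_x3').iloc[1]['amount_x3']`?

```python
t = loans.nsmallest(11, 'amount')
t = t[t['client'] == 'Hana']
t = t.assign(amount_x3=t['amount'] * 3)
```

take 11 rows with smallest amount:
    amount client  rate_bp
8        8   Sara      948
5       26    Fay      474
4       38    Fay     1105
10      63   Hana      284
12      95    Zoe     1068
3      103    Fay      492
6      260   Sara      553
11     296   Hana     1028
7      325    Zoe     1038
9      386    Pia     1140
1      465    Pia     1126
filter rows where client == 'Hana':
    amount client  rate_bp
10      63   Hana      284
11     296   Hana     1028
add column amount_x3 = t['amount'] * 3:
    amount client  rate_bp  amount_x3
10      63   Hana      284        189
11     296   Hana     1028        888
sort by amount_x3:
    amount client  rate_bp  amount_x3
10      63   Hana      284        189
11     296   Hana     1028        888

888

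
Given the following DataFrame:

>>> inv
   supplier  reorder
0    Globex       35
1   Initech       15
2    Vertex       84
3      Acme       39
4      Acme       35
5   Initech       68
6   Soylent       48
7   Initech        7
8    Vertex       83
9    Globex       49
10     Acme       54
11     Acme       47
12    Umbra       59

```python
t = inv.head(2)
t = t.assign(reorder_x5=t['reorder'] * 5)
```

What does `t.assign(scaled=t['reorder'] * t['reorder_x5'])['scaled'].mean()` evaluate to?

3625.0

take first 2 rows:
  supplier  reorder
0   Globex       35
1  Initech       15
add column reorder_x5 = t['reorder'] * 5:
  supplier  reorder  reorder_x5
0   Globex       35         175
1  Initech       15          75
add column scaled = t['reorder'] * t['reorder_x5']:
  supplier  reorder  reorder_x5  scaled
0   Globex       35         175    6125
1  Initech       15          75    1125
Hence 3625.0.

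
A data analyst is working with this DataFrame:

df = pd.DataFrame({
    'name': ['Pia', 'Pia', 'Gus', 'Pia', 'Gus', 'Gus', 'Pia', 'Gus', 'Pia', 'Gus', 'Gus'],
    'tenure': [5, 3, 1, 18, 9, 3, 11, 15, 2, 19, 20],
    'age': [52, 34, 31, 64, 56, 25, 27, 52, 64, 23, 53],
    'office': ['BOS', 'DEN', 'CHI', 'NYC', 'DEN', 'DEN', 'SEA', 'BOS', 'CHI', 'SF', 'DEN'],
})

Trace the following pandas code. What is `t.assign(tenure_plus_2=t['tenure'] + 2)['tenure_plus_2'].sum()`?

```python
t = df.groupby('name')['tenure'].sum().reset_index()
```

group by name, sum of tenure:
name
Gus    67
Pia    39
Name: tenure, dtype: int64
reset_index():
  name  tenure
0  Gus      67
1  Pia      39
add column tenure_plus_2 = t['tenure'] + 2:
  name  tenure  tenure_plus_2
0  Gus      67             69
1  Pia      39             41
Taking the sum of column 'tenure_plus_2' gives 110.

110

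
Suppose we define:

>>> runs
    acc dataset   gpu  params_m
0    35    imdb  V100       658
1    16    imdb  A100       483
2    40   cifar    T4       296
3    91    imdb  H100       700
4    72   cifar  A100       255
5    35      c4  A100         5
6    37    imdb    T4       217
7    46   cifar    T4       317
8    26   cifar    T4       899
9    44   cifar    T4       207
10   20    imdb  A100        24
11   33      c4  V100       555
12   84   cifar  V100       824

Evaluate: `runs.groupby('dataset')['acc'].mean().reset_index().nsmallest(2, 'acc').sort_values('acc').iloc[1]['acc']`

39.8

group by dataset, mean of acc:
dataset
c4       34.0
cifar    52.0
imdb     39.8
Name: acc, dtype: float64
reset_index():
  dataset   acc
0      c4  34.0
1   cifar  52.0
2    imdb  39.8
take 2 rows with smallest acc:
  dataset   acc
0      c4  34.0
2    imdb  39.8
sort by acc:
  dataset   acc
0      c4  34.0
2    imdb  39.8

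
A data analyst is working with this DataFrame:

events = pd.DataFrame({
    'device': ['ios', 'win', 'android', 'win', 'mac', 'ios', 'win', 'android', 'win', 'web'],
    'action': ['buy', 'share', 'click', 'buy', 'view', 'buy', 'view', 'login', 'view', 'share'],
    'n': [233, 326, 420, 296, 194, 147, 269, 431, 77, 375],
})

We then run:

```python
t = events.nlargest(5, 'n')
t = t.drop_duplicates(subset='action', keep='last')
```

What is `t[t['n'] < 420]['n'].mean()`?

take 5 rows with largest n:
    device action    n
7  android  login  431
2  android  click  420
9      web  share  375
1      win  share  326
3      win    buy  296
drop duplicate action (keep=last):
    device action    n
7  android  login  431
2  android  click  420
1      win  share  326
3      win    buy  296
filter rows where n < 420:
  device action    n
1    win  share  326
3    win    buy  296
The mean of column 'n' is 311.0.

311.0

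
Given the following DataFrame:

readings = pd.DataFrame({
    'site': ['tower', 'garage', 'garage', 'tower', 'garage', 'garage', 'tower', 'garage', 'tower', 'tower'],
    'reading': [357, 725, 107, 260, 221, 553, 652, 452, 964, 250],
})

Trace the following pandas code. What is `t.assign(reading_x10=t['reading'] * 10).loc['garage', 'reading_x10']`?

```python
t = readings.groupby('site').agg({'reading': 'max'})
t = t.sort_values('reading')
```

7250

group by site, max of reading:
        reading
site           
garage      725
tower       964
sort by reading:
        reading
site           
garage      725
tower       964
add column reading_x10 = t['reading'] * 10:
        reading  reading_x10
site                        
garage      725         7250
tower       964         9640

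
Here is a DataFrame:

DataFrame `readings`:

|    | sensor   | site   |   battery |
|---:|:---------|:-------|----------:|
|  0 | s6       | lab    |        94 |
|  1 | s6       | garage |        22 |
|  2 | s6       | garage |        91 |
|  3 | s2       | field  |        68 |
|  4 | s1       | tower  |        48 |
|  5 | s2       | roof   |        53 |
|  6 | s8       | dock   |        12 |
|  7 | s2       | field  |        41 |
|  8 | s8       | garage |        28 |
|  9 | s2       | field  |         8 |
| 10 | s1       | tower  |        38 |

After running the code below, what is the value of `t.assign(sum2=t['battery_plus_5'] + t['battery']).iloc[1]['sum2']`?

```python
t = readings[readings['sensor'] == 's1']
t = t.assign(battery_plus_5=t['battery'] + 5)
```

filter rows where sensor == 's1':
   sensor   site  battery
4      s1  tower       48
10     s1  tower       38
add column battery_plus_5 = t['battery'] + 5:
   sensor   site  battery  battery_plus_5
4      s1  tower       48              53
10     s1  tower       38              43
add column sum2 = t['battery_plus_5'] + t['battery']:
   sensor   site  battery  battery_plus_5  sum2
4      s1  tower       48              53   101
10     s1  tower       38              43    81
Then the value at position 1, column 'sum2': 81

81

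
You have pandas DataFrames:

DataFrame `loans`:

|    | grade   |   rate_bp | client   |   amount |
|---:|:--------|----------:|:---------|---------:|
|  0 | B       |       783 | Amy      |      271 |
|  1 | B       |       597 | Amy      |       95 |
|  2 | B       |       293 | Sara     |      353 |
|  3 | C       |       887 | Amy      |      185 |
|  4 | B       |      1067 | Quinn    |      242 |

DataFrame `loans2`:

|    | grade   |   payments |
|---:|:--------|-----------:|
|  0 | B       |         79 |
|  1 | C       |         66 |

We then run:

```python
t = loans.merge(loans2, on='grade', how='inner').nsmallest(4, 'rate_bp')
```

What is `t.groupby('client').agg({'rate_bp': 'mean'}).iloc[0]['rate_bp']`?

merge on 'grade' (how='inner') → 5 rows:
  grade  rate_bp client  amount  payments
0     B      783    Amy     271        79
1     B      597    Amy      95        79
2     B      293   Sara     353        79
3     C      887    Amy     185        66
4     B     1067  Quinn     242        79
take 4 rows with smallest rate_bp:
  grade  rate_bp client  amount  payments
2     B      293   Sara     353        79
1     B      597    Amy      95        79
0     B      783    Amy     271        79
3     C      887    Amy     185        66
group by client, mean of rate_bp:
           rate_bp
client            
Amy     755.666667
Sara    293.000000
So iloc[0]['rate_bp'] = 755.666666667.

755.666666667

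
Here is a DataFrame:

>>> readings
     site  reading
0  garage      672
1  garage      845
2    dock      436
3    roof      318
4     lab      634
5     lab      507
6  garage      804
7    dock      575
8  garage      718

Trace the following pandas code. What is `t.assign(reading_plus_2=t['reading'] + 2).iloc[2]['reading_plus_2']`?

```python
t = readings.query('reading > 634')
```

filter rows where reading > 634:
     site  reading
0  garage      672
1  garage      845
6  garage      804
8  garage      718
add column reading_plus_2 = t['reading'] + 2:
     site  reading  reading_plus_2
0  garage      672             674
1  garage      845             847
6  garage      804             806
8  garage      718             720
Hence 806.

806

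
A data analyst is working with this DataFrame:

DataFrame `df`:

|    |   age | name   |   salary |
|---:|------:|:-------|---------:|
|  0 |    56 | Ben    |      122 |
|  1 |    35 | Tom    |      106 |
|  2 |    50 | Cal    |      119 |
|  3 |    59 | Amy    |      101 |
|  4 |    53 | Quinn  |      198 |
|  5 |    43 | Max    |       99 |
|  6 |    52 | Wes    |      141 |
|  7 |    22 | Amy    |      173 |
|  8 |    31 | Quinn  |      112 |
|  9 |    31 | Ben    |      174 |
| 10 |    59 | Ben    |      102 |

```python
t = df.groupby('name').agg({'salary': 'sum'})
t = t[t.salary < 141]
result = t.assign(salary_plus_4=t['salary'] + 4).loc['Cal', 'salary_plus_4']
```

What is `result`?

123

group by name, sum of salary:
       salary
name         
Amy       274
Ben       398
Cal       119
Max        99
Quinn     310
Tom       106
Wes       141
filter rows where salary < 141:
      salary
name        
Cal      119
Max       99
Tom      106
add column salary_plus_4 = t['salary'] + 4:
      salary  salary_plus_4
name                       
Cal      119            123
Max       99            103
Tom      106            110
Then the value at row 'Cal', column 'salary_plus_4': 123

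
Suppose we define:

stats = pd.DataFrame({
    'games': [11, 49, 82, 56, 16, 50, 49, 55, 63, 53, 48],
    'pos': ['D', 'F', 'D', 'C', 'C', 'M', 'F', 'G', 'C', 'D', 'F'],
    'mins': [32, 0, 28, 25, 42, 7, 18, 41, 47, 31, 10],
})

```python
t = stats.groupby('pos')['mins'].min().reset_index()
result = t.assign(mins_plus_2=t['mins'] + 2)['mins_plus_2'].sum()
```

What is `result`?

111

group by pos, min of mins:
pos
C    25
D    28
F     0
G    41
M     7
Name: mins, dtype: int64
reset_index():
  pos  mins
0   C    25
1   D    28
2   F     0
3   G    41
4   M     7
add column mins_plus_2 = t['mins'] + 2:
  pos  mins  mins_plus_2
0   C    25           27
1   D    28           30
2   F     0            2
3   G    41           43
4   M     7            9
The sum of column 'mins_plus_2' is 111.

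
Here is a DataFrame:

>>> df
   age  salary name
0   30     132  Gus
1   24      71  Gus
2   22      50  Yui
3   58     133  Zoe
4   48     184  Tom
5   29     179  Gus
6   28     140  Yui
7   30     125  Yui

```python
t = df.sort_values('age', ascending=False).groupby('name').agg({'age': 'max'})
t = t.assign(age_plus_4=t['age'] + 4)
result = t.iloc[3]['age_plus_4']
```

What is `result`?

sort by age descending:
   age  salary name
3   58     133  Zoe
4   48     184  Tom
0   30     132  Gus
7   30     125  Yui
5   29     179  Gus
6   28     140  Yui
1   24      71  Gus
2   22      50  Yui
group by name, max of age:
      age
name     
Gus    30
Tom    48
Yui    30
Zoe    58
add column age_plus_4 = t['age'] + 4:
      age  age_plus_4
name                 
Gus    30          34
Tom    48          52
Yui    30          34
Zoe    58          62
Hence 62.

62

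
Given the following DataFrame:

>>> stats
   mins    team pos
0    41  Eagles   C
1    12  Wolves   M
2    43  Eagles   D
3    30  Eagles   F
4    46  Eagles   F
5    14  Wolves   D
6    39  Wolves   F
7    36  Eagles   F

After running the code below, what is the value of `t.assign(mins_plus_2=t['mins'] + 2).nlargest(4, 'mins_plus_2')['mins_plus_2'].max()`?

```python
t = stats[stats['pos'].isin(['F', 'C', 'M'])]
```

48

filter rows where pos in ['F', 'C', 'M']:
   mins    team pos
0    41  Eagles   C
1    12  Wolves   M
3    30  Eagles   F
4    46  Eagles   F
6    39  Wolves   F
7    36  Eagles   F
add column mins_plus_2 = t['mins'] + 2:
   mins    team pos  mins_plus_2
0    41  Eagles   C           43
1    12  Wolves   M           14
3    30  Eagles   F           32
4    46  Eagles   F           48
6    39  Wolves   F           41
7    36  Eagles   F           38
take 4 rows with largest mins_plus_2:
   mins    team pos  mins_plus_2
4    46  Eagles   F           48
0    41  Eagles   C           43
6    39  Wolves   F           41
7    36  Eagles   F           38
Then the max of column 'mins_plus_2': 48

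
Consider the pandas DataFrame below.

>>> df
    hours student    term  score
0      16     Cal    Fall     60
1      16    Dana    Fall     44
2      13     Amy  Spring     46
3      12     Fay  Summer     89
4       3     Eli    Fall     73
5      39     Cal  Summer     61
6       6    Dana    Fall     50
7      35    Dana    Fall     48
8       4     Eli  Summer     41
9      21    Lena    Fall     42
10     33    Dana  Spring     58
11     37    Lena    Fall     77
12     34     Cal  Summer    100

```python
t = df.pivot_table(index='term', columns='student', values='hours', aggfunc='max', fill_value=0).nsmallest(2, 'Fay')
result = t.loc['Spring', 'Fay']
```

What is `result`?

0

pivot: rows=term, cols=student, max(hours):
student  Amy  Cal  Dana  Eli  Fay  Lena
term                                   
Fall       0   16    35    3    0    37
Spring    13    0    33    0    0     0
Summer     0   39     0    4   12     0
take 2 rows with smallest Fay:
student  Amy  Cal  Dana  Eli  Fay  Lena
term                                   
Fall       0   16    35    3    0    37
Spring    13    0    33    0    0     0
Hence 0.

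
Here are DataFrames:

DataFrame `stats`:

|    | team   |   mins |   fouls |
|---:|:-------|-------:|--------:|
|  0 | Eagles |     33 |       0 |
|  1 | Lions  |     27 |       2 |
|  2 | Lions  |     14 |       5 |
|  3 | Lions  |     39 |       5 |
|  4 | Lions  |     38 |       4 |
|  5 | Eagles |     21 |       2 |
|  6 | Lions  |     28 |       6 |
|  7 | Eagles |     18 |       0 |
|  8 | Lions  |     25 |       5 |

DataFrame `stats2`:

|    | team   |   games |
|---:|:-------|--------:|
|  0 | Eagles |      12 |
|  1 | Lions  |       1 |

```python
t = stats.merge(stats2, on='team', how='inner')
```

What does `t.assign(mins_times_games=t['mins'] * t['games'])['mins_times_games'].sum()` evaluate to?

1035

merge on 'team' (how='inner') → 9 rows:
     team  mins  fouls  games
0  Eagles    33      0     12
1   Lions    27      2      1
2   Lions    14      5      1
3   Lions    39      5      1
4   Lions    38      4      1
5  Eagles    21      2     12
6   Lions    28      6      1
7  Eagles    18      0     12
8   Lions    25      5      1
add column mins_times_games = t['mins'] * t['games']:
     team  mins  fouls  games  mins_times_games
0  Eagles    33      0     12               396
1   Lions    27      2      1                27
2   Lions    14      5      1                14
3   Lions    39      5      1                39
4   Lions    38      4      1                38
5  Eagles    21      2     12               252
6   Lions    28      6      1                28
7  Eagles    18      0     12               216
8   Lions    25      5      1                25
Reading off the sum of column 'mins_times_games', we get 1035.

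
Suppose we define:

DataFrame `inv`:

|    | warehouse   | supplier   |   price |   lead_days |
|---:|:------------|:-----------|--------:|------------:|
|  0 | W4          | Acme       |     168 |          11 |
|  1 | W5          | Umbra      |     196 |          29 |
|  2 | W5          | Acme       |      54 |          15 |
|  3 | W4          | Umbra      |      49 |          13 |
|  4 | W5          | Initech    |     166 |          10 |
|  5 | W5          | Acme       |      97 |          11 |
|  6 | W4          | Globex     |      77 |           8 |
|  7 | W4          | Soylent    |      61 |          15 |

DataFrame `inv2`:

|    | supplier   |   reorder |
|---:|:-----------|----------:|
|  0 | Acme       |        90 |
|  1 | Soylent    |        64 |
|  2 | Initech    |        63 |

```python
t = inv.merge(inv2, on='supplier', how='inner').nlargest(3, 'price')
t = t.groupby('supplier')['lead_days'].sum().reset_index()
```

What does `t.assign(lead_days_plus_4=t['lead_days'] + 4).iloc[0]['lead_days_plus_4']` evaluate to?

merge on 'supplier' (how='inner') → 5 rows:
  warehouse supplier  price  lead_days  reorder
0        W4     Acme    168         11       90
1        W5     Acme     54         15       90
2        W5  Initech    166         10       63
3        W5     Acme     97         11       90
4        W4  Soylent     61         15       64
take 3 rows with largest price:
  warehouse supplier  price  lead_days  reorder
0        W4     Acme    168         11       90
2        W5  Initech    166         10       63
3        W5     Acme     97         11       90
group by supplier, sum of lead_days:
supplier
Acme       22
Initech    10
Name: lead_days, dtype: int64
reset_index():
  supplier  lead_days
0     Acme         22
1  Initech         10
add column lead_days_plus_4 = t['lead_days'] + 4:
  supplier  lead_days  lead_days_plus_4
0     Acme         22                26
1  Initech         10                14
Reading off the value at position 0, column 'lead_days_plus_4', we get 26.

26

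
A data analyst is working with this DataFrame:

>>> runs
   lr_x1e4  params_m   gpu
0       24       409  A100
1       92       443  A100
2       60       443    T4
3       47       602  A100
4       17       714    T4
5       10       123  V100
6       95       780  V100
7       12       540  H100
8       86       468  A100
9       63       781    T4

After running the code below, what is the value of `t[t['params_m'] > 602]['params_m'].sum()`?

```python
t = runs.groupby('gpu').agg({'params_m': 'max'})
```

group by gpu, max of params_m:
      params_m
gpu           
A100       602
H100       540
T4         781
V100       780
filter rows where params_m > 602:
      params_m
gpu           
T4         781
V100       780

1561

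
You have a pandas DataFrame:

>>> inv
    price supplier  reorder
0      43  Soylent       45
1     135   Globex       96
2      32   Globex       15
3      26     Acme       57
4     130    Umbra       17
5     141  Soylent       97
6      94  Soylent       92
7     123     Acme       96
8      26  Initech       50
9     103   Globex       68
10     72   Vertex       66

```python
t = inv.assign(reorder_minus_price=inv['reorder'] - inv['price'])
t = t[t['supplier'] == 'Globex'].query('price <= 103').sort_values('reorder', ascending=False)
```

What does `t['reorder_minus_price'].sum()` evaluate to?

-52

add column reorder_minus_price = inv['reorder'] - inv['price']:
    price supplier  reorder  reorder_minus_price
0      43  Soylent       45                    2
1     135   Globex       96                  -39
2      32   Globex       15                  -17
3      26     Acme       57                   31
4     130    Umbra       17                 -113
5     141  Soylent       97                  -44
6      94  Soylent       92                   -2
7     123     Acme       96                  -27
8      26  Initech       50                   24
9     103   Globex       68                  -35
10     72   Vertex       66                   -6
filter rows where supplier == 'Globex':
   price supplier  reorder  reorder_minus_price
1    135   Globex       96                  -39
2     32   Globex       15                  -17
9    103   Globex       68                  -35
filter rows where price <= 103:
   price supplier  reorder  reorder_minus_price
2     32   Globex       15                  -17
9    103   Globex       68                  -35
sort by reorder descending:
   price supplier  reorder  reorder_minus_price
9    103   Globex       68                  -35
2     32   Globex       15                  -17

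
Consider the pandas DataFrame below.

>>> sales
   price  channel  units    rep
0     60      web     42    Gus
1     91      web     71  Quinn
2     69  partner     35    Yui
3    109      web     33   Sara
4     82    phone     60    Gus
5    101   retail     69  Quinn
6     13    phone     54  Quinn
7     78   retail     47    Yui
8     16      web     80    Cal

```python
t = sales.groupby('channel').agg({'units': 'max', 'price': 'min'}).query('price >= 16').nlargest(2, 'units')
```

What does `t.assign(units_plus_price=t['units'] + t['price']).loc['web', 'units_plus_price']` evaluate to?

group by channel: max(units), min(price):
         units  price
channel              
partner     35     69
phone       60     13
retail      69     78
web         80     16
filter rows where price >= 16:
         units  price
channel              
partner     35     69
retail      69     78
web         80     16
take 2 rows with largest units:
         units  price
channel              
web         80     16
retail      69     78
add column units_plus_price = t['units'] + t['price']:
         units  price  units_plus_price
channel                                
web         80     16                96
retail      69     78               147

96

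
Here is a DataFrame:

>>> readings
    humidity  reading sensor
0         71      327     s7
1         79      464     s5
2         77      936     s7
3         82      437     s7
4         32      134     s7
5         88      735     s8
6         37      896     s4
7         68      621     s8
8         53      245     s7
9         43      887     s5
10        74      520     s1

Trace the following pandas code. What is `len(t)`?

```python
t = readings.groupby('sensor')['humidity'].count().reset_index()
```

5

group by sensor, count of humidity:
sensor
s1    1
s4    1
s5    2
s7    5
s8    2
Name: humidity, dtype: int64
reset_index():
  sensor  humidity
0     s1         1
1     s4         1
2     s5         2
3     s7         5
4     s8         2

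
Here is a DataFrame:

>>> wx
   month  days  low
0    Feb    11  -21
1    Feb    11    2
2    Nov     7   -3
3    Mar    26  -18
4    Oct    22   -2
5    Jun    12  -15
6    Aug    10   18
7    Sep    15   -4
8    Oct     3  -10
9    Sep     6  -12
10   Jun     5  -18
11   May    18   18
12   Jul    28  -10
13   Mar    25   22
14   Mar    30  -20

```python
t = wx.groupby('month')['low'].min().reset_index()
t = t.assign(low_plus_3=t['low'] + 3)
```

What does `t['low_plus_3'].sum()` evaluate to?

group by month, min of low:
month
Aug    18
Feb   -21
Jul   -10
Jun   -18
Mar   -20
May    18
Nov    -3
Oct   -10
Sep   -12
Name: low, dtype: int64
reset_index():
  month  low
0   Aug   18
1   Feb  -21
2   Jul  -10
3   Jun  -18
4   Mar  -20
5   May   18
6   Nov   -3
7   Oct  -10
8   Sep  -12
add column low_plus_3 = t['low'] + 3:
  month  low  low_plus_3
0   Aug   18          21
1   Feb  -21         -18
2   Jul  -10          -7
3   Jun  -18         -15
4   Mar  -20         -17
5   May   18          21
6   Nov   -3           0
7   Oct  -10          -7
8   Sep  -12          -9

-31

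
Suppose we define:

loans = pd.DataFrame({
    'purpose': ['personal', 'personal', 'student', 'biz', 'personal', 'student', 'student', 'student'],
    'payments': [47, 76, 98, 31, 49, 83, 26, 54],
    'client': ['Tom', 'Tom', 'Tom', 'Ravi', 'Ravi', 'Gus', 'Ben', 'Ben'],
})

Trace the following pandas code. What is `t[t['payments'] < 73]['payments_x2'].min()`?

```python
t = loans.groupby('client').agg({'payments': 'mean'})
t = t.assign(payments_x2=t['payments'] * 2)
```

group by client, mean of payments:
         payments
client           
Ben     40.000000
Gus     83.000000
Ravi    40.000000
Tom     73.666667
add column payments_x2 = t['payments'] * 2:
         payments  payments_x2
client                        
Ben     40.000000    80.000000
Gus     83.000000   166.000000
Ravi    40.000000    80.000000
Tom     73.666667   147.333333
filter rows where payments < 73:
        payments  payments_x2
client                       
Ben         40.0         80.0
Ravi        40.0         80.0
Hence 80.0.

80.0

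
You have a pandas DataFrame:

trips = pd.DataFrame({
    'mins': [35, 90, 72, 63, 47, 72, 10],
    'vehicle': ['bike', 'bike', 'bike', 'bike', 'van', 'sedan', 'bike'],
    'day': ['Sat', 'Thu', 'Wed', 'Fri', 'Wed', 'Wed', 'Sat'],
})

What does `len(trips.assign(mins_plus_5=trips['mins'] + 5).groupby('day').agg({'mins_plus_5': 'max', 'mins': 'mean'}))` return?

add column mins_plus_5 = trips['mins'] + 5:
   mins vehicle  day  mins_plus_5
0    35    bike  Sat           40
1    90    bike  Thu           95
2    72    bike  Wed           77
3    63    bike  Fri           68
4    47     van  Wed           52
5    72   sedan  Wed           77
6    10    bike  Sat           15
group by day: max(mins_plus_5), mean(mins):
     mins_plus_5       mins
day                        
Fri           68  63.000000
Sat           40  22.500000
Thu           95  90.000000
Wed           77  63.666667
number of rows → 4

4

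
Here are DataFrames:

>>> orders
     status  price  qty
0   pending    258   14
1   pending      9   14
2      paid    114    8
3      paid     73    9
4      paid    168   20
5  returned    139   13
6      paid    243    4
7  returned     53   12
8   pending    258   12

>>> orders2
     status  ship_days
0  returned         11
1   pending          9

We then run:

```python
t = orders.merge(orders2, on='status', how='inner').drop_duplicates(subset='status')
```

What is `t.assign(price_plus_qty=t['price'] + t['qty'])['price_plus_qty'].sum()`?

merge on 'status' (how='inner') → 5 rows:
     status  price  qty  ship_days
0   pending    258   14          9
1   pending      9   14          9
2  returned    139   13         11
3  returned     53   12         11
4   pending    258   12          9
drop duplicate status (keep=first):
     status  price  qty  ship_days
0   pending    258   14          9
2  returned    139   13         11
add column price_plus_qty = t['price'] + t['qty']:
     status  price  qty  ship_days  price_plus_qty
0   pending    258   14          9             272
2  returned    139   13         11             152

424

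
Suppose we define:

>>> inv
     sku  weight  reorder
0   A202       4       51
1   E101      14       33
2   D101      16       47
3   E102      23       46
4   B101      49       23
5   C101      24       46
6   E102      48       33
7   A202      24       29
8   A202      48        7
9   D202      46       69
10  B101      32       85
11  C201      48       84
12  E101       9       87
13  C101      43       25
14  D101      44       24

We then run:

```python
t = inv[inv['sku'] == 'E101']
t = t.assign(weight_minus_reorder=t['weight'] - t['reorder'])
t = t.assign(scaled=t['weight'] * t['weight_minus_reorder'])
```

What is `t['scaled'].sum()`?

filter rows where sku == 'E101':
     sku  weight  reorder
1   E101      14       33
12  E101       9       87
add column weight_minus_reorder = t['weight'] - t['reorder']:
     sku  weight  reorder  weight_minus_reorder
1   E101      14       33                   -19
12  E101       9       87                   -78
add column scaled = t['weight'] * t['weight_minus_reorder']:
     sku  weight  reorder  weight_minus_reorder  scaled
1   E101      14       33                   -19    -266
12  E101       9       87                   -78    -702
sum of column 'scaled' → -968

-968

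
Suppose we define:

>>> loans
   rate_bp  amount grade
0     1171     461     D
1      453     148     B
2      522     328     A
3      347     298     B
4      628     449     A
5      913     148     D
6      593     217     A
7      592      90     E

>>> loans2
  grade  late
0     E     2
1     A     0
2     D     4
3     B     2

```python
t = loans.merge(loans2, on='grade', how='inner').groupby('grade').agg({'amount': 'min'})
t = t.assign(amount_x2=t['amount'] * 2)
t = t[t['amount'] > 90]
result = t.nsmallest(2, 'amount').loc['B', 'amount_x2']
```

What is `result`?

merge on 'grade' (how='inner') → 8 rows:
   rate_bp  amount grade  late
0     1171     461     D     4
1      453     148     B     2
2      522     328     A     0
3      347     298     B     2
4      628     449     A     0
5      913     148     D     4
6      593     217     A     0
7      592      90     E     2
group by grade, min of amount:
       amount
grade        
A         217
B         148
D         148
E          90
add column amount_x2 = t['amount'] * 2:
       amount  amount_x2
grade                   
A         217        434
B         148        296
D         148        296
E          90        180
filter rows where amount > 90:
       amount  amount_x2
grade                   
A         217        434
B         148        296
D         148        296
take 2 rows with smallest amount:
       amount  amount_x2
grade                   
B         148        296
D         148        296
Then the value at row 'B', column 'amount_x2': 296

296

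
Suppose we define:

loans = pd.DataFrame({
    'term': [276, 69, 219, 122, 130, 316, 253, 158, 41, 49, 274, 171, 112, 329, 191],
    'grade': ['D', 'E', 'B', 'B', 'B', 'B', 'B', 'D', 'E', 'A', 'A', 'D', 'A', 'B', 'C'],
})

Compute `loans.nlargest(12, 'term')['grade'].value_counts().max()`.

6

take 12 rows with largest term:
    term grade
13   329     B
5    316     B
0    276     D
10   274     A
6    253     B
2    219     B
14   191     C
11   171     D
7    158     D
4    130     B
3    122     B
12   112     A
value_counts of grade:
grade
B    6
D    3
A    2
C    1
Name: count, dtype: int64
Reading off the max of the resulting series, we get 6.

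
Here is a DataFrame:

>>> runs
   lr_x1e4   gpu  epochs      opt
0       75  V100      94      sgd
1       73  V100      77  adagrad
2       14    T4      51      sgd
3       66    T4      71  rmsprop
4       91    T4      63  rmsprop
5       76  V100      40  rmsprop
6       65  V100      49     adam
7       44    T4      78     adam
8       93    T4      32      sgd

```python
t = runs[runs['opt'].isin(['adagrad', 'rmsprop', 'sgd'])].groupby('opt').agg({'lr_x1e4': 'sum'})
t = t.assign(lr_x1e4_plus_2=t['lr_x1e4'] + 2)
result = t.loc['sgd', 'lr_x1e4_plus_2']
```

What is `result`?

filter rows where opt in ['adagrad', 'rmsprop', 'sgd']:
   lr_x1e4   gpu  epochs      opt
0       75  V100      94      sgd
1       73  V100      77  adagrad
2       14    T4      51      sgd
3       66    T4      71  rmsprop
4       91    T4      63  rmsprop
5       76  V100      40  rmsprop
8       93    T4      32      sgd
group by opt, sum of lr_x1e4:
         lr_x1e4
opt             
adagrad       73
rmsprop      233
sgd          182
add column lr_x1e4_plus_2 = t['lr_x1e4'] + 2:
         lr_x1e4  lr_x1e4_plus_2
opt                             
adagrad       73              75
rmsprop      233             235
sgd          182             184
Hence 184.

184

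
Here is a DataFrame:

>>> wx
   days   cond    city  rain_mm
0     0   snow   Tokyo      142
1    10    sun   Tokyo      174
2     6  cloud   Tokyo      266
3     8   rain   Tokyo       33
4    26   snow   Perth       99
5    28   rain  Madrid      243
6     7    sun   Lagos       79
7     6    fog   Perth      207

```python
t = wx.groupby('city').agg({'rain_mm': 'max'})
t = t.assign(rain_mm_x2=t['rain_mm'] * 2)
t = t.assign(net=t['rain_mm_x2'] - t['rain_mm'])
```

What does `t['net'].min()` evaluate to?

group by city, max of rain_mm:
        rain_mm
city           
Lagos        79
Madrid      243
Perth       207
Tokyo       266
add column rain_mm_x2 = t['rain_mm'] * 2:
        rain_mm  rain_mm_x2
city                       
Lagos        79         158
Madrid      243         486
Perth       207         414
Tokyo       266         532
add column net = t['rain_mm_x2'] - t['rain_mm']:
        rain_mm  rain_mm_x2  net
city                            
Lagos        79         158   79
Madrid      243         486  243
Perth       207         414  207
Tokyo       266         532  266

79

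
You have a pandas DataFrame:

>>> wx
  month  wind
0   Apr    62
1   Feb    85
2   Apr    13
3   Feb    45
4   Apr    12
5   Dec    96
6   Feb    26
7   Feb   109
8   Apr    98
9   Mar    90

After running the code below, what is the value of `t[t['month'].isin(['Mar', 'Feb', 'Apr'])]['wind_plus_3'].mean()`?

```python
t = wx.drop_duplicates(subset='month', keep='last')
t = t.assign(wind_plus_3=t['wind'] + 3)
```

102.0

drop duplicate month (keep=last):
  month  wind
5   Dec    96
7   Feb   109
8   Apr    98
9   Mar    90
add column wind_plus_3 = t['wind'] + 3:
  month  wind  wind_plus_3
5   Dec    96           99
7   Feb   109          112
8   Apr    98          101
9   Mar    90           93
filter rows where month in ['Mar', 'Feb', 'Apr']:
  month  wind  wind_plus_3
7   Feb   109          112
8   Apr    98          101
9   Mar    90           93
The mean of column 'wind_plus_3' is 102.0.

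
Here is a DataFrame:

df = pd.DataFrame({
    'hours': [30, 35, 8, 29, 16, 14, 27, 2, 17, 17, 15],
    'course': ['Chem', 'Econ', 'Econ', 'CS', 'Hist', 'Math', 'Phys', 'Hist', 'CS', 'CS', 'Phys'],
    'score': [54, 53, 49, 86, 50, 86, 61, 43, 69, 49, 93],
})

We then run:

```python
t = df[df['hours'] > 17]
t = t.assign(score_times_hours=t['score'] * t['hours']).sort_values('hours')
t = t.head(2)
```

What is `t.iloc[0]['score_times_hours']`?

1647

filter rows where hours > 17:
   hours course  score
0     30   Chem     54
1     35   Econ     53
3     29     CS     86
6     27   Phys     61
add column score_times_hours = t['score'] * t['hours']:
   hours course  score  score_times_hours
0     30   Chem     54               1620
1     35   Econ     53               1855
3     29     CS     86               2494
6     27   Phys     61               1647
sort by hours:
   hours course  score  score_times_hours
6     27   Phys     61               1647
3     29     CS     86               2494
0     30   Chem     54               1620
1     35   Econ     53               1855
take first 2 rows:
   hours course  score  score_times_hours
6     27   Phys     61               1647
3     29     CS     86               2494
Then the value at position 0, column 'score_times_hours': 1647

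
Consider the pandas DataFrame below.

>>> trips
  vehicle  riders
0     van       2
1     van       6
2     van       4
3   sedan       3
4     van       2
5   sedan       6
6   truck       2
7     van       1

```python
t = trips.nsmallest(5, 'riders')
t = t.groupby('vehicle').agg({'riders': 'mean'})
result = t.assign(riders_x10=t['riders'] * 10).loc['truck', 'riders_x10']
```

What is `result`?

take 5 rows with smallest riders:
  vehicle  riders
7     van       1
0     van       2
4     van       2
6   truck       2
3   sedan       3
group by vehicle, mean of riders:
           riders
vehicle          
sedan    3.000000
truck    2.000000
van      1.666667
add column riders_x10 = t['riders'] * 10:
           riders  riders_x10
vehicle                      
sedan    3.000000   30.000000
truck    2.000000   20.000000
van      1.666667   16.666667
Taking the value at row 'truck', column 'riders_x10' gives 20.0.

20.0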